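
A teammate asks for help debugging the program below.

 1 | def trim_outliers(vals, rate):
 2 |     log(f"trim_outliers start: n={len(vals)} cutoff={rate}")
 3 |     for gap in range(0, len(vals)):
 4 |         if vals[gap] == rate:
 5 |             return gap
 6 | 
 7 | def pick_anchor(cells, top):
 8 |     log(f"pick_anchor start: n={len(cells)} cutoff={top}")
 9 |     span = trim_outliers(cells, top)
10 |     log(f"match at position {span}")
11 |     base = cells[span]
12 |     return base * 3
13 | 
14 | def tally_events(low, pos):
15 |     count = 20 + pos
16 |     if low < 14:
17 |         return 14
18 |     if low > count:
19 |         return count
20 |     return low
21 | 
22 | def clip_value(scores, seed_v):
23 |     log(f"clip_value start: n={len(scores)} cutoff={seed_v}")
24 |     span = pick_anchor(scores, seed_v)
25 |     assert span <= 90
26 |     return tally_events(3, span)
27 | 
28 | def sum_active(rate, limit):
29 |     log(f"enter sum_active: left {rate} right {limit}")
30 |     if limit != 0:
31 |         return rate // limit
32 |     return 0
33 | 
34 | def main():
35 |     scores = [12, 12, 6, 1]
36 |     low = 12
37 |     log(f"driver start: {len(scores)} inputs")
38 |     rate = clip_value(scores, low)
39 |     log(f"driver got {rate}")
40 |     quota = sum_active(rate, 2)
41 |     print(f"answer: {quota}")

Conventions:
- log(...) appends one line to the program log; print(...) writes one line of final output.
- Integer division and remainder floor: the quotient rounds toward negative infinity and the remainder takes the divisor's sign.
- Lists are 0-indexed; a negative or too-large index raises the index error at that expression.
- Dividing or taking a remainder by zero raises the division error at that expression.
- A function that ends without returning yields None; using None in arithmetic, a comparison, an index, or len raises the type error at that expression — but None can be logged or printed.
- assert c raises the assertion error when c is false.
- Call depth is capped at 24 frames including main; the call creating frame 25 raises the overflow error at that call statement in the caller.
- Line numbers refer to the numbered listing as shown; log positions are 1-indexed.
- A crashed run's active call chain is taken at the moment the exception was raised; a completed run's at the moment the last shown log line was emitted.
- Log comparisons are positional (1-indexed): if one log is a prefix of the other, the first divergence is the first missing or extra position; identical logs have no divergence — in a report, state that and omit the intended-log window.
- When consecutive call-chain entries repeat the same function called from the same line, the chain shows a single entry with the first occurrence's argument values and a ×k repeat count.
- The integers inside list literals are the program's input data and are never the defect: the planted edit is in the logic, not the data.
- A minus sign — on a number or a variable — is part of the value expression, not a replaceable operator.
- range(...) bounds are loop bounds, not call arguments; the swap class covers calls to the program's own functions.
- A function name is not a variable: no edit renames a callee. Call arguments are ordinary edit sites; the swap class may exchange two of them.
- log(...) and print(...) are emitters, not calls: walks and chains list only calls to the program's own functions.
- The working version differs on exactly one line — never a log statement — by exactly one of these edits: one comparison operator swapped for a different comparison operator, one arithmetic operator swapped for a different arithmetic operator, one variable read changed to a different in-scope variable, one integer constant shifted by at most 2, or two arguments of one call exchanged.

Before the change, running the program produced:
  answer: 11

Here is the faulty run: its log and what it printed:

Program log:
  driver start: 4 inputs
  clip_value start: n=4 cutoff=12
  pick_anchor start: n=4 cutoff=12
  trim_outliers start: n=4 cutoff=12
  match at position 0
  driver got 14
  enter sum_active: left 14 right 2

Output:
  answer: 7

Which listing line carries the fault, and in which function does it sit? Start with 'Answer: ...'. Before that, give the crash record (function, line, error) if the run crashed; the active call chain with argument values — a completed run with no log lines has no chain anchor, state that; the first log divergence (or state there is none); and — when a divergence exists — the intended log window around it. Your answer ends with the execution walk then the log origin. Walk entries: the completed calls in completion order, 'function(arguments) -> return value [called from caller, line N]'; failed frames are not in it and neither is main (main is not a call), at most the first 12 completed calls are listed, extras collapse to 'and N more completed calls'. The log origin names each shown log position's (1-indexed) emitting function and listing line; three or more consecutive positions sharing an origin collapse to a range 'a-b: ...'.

Answer: the defect is in clip_value at line 26.
The tell: Position 6 is the first bad log line: 'driver got 14' should read 'driver got 23'.
Call chain: main -> sum_active(14, 2) (called at line 40).
First divergence: position 6 — the shown line 'driver got 14' should read 'driver got 23'.
Intended log window:
  4: trim_outliers start: n=4 cutoff=12
  5: match at position 0
  6: driver got 23
  7: enter sum_active: left 23 right 2
Execution walk:
  trim_outliers([12, 12, 6, 1], 12) -> 0  [called from pick_anchor, line 9]
  pick_anchor([12, 12, 6, 1], 12) -> 36  [called from clip_value, line 24]
  tally_events(3, 36) -> 14  [called from clip_value, line 26]
  clip_value([12, 12, 6, 1], 12) -> 14  [called from main, line 38]
  sum_active(14, 2) -> 7  [called from main, line 40]
Log origin:
  1: emitted by main (line 37)
  2: emitted by clip_value (line 23)
  3: emitted by pick_anchor (line 8)
  4: emitted by trim_outliers (line 2)
  5: emitted by pick_anchor (line 10)
  6: emitted by main (line 39)
  7: emitted by sum_active (line 29)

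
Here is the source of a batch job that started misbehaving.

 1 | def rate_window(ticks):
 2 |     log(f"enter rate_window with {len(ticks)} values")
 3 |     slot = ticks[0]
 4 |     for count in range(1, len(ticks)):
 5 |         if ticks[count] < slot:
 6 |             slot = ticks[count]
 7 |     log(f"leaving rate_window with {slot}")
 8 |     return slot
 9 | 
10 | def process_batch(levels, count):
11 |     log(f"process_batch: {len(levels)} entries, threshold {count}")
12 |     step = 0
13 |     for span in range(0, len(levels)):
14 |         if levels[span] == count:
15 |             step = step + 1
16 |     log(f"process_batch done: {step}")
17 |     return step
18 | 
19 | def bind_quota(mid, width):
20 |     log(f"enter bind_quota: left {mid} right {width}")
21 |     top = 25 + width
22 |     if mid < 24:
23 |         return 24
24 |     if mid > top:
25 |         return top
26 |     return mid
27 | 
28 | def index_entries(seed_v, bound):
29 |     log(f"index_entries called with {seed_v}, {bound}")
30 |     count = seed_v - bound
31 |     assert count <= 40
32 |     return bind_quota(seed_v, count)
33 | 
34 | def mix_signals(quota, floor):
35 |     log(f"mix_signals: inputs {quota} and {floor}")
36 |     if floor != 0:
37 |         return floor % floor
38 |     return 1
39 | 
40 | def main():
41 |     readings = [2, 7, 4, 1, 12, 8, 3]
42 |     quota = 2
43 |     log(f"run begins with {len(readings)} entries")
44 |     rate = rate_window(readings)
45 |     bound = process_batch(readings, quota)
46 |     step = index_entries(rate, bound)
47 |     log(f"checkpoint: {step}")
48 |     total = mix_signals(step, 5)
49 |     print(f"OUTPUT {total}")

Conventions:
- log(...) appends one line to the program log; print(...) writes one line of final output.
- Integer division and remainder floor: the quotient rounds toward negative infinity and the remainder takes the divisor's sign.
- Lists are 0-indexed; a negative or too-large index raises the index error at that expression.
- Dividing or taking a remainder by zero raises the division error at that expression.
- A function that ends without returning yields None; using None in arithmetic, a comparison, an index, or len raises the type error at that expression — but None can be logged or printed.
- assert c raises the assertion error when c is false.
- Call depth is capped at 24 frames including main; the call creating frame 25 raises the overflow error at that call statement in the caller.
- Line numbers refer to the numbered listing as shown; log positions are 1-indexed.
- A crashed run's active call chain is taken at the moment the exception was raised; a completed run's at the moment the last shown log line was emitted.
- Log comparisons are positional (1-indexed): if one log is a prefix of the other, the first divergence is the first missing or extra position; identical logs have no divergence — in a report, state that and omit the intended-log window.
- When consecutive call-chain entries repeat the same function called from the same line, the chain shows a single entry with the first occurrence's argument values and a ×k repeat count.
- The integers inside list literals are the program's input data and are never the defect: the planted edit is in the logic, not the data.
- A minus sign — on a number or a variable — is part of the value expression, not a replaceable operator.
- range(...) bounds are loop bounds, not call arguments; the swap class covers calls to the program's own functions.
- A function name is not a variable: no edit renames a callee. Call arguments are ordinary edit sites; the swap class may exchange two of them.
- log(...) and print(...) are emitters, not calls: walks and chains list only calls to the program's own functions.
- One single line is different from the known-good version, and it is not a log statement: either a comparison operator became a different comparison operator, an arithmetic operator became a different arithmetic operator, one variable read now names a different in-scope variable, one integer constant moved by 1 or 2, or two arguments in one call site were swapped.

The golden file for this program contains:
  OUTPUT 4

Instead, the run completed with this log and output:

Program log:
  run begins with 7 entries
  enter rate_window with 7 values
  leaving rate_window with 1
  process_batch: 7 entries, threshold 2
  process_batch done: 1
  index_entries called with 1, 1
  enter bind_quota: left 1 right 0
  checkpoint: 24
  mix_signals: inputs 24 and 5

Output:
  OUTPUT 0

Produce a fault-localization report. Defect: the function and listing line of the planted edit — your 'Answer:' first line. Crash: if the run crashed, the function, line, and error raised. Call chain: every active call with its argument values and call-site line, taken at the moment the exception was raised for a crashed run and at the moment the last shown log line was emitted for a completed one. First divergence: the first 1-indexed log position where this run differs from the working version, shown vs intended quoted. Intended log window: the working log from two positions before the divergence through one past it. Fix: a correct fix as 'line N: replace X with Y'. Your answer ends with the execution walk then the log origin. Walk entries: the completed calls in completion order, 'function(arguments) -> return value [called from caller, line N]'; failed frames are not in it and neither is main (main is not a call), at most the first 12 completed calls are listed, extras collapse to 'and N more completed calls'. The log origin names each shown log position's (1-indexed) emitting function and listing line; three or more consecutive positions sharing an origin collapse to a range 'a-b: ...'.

Answer: the defect is in mix_signals at line 37.
Core observation: The two runs log identically and part ways only at the printed values.
Call chain: main -> mix_signals(24, 5) (called at line 48).
First divergence: none — the logs agree in full.
Execution walk:
  rate_window([2, 7, 4, 1, 12, 8, 3]) -> 1  [called from main, line 44]
  process_batch([2, 7, 4, 1, 12, 8, 3], 2) -> 1  [called from main, line 45]
  bind_quota(1, 0) -> 24  [called from index_entries, line 32]
  index_entries(1, 1) -> 24  [called from main, line 46]
  mix_signals(24, 5) -> 0  [called from main, line 48]
Log line origins:
  1: logged in main at line 43
  2: logged in rate_window at line 2
  3: logged in rate_window at line 7
  4: logged in process_batch at line 11
  5: logged in process_batch at line 16
  6: logged in index_entries at line 29
  7: logged in bind_quota at line 20
  8: logged in main at line 47
  9: logged in mix_signals at line 35
A correct fix: line 37: replace `floor % floor` with `quota % floor`.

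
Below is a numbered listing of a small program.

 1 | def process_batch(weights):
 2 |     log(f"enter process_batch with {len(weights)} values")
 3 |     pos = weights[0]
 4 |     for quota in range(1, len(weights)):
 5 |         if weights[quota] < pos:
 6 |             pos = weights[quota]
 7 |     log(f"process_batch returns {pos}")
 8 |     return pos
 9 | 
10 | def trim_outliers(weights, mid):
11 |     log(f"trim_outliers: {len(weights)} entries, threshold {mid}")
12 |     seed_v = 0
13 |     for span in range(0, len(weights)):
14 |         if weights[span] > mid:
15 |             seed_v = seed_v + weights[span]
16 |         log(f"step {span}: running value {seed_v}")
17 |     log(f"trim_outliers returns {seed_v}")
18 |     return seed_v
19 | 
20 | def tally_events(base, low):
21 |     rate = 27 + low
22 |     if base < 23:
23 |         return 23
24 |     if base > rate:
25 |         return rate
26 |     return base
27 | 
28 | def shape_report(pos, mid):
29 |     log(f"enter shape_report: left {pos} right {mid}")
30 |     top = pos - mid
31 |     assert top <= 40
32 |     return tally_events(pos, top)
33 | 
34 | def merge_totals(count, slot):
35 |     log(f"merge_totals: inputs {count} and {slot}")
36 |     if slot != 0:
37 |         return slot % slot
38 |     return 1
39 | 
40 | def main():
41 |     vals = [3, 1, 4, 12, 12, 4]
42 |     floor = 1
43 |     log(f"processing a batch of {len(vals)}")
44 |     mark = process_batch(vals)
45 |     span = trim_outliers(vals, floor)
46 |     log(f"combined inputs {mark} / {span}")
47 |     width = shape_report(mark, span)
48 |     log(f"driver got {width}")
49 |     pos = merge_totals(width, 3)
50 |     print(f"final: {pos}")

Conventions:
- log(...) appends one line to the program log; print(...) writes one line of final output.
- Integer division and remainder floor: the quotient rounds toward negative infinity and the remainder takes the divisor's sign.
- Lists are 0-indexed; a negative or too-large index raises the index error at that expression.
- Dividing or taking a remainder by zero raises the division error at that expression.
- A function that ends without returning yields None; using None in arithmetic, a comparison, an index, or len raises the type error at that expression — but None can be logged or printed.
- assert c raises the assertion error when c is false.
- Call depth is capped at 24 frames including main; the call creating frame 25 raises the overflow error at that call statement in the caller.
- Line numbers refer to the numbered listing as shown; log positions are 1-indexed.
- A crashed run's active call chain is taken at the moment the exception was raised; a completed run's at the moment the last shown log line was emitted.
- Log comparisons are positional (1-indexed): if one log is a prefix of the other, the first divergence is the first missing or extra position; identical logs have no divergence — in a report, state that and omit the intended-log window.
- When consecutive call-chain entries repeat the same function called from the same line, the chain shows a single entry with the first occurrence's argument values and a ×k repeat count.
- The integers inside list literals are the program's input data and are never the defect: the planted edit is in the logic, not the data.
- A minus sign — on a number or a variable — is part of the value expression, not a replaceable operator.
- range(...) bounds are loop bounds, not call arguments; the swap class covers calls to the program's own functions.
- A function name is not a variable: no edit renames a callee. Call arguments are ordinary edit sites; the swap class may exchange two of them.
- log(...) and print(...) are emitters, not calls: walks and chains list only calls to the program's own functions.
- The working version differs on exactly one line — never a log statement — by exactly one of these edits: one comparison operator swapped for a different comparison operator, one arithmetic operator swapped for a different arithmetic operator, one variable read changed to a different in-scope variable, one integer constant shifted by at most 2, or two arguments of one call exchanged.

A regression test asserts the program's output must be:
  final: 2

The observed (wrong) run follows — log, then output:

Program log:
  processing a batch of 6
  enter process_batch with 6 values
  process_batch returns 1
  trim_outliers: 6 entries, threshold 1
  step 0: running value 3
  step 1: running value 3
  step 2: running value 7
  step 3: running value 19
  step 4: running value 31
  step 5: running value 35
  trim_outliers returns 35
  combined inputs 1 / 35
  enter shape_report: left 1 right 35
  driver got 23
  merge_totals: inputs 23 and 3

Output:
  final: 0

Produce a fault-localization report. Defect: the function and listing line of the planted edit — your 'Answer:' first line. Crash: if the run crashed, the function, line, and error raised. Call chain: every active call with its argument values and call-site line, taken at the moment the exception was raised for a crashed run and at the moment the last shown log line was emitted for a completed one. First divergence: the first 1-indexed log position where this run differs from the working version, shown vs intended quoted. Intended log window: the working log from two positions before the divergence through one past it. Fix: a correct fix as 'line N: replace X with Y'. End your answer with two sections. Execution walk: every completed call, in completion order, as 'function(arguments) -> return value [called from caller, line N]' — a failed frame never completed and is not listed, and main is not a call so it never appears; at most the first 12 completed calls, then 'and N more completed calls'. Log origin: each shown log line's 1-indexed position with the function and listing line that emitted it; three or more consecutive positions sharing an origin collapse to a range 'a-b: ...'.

Answer: the defect is in merge_totals at line 37.
Core observation: No log line changed; the fault shows up purely in the output.
Call chain: main -> merge_totals(23, 3) (called at line 49).
First divergence: there is none — every log position agrees.
Execution walk:
  process_batch([3, 1, 4, 12, 12, 4]) -> 1  [called from main, line 44]
  trim_outliers([3, 1, 4, 12, 12, 4], 1) -> 35  [called from main, line 45]
  tally_events(1, -34) -> 23  [called from shape_report, line 32]
  shape_report(1, 35) -> 23  [called from main, line 47]
  merge_totals(23, 3) -> 0  [called from main, line 49]
Log origins:
  1: logged in main at line 43
  2: logged in process_batch at line 2
  3: logged in process_batch at line 7
  4: logged in trim_outliers at line 11
  5-10: logged in trim_outliers at line 16
  11: logged in trim_outliers at line 17
  12: logged in main at line 46
  13: logged in shape_report at line 29
  14: logged in main at line 48
  15: logged in merge_totals at line 35
A correct fix: line 37: replace `slot % slot` with `count % slot`.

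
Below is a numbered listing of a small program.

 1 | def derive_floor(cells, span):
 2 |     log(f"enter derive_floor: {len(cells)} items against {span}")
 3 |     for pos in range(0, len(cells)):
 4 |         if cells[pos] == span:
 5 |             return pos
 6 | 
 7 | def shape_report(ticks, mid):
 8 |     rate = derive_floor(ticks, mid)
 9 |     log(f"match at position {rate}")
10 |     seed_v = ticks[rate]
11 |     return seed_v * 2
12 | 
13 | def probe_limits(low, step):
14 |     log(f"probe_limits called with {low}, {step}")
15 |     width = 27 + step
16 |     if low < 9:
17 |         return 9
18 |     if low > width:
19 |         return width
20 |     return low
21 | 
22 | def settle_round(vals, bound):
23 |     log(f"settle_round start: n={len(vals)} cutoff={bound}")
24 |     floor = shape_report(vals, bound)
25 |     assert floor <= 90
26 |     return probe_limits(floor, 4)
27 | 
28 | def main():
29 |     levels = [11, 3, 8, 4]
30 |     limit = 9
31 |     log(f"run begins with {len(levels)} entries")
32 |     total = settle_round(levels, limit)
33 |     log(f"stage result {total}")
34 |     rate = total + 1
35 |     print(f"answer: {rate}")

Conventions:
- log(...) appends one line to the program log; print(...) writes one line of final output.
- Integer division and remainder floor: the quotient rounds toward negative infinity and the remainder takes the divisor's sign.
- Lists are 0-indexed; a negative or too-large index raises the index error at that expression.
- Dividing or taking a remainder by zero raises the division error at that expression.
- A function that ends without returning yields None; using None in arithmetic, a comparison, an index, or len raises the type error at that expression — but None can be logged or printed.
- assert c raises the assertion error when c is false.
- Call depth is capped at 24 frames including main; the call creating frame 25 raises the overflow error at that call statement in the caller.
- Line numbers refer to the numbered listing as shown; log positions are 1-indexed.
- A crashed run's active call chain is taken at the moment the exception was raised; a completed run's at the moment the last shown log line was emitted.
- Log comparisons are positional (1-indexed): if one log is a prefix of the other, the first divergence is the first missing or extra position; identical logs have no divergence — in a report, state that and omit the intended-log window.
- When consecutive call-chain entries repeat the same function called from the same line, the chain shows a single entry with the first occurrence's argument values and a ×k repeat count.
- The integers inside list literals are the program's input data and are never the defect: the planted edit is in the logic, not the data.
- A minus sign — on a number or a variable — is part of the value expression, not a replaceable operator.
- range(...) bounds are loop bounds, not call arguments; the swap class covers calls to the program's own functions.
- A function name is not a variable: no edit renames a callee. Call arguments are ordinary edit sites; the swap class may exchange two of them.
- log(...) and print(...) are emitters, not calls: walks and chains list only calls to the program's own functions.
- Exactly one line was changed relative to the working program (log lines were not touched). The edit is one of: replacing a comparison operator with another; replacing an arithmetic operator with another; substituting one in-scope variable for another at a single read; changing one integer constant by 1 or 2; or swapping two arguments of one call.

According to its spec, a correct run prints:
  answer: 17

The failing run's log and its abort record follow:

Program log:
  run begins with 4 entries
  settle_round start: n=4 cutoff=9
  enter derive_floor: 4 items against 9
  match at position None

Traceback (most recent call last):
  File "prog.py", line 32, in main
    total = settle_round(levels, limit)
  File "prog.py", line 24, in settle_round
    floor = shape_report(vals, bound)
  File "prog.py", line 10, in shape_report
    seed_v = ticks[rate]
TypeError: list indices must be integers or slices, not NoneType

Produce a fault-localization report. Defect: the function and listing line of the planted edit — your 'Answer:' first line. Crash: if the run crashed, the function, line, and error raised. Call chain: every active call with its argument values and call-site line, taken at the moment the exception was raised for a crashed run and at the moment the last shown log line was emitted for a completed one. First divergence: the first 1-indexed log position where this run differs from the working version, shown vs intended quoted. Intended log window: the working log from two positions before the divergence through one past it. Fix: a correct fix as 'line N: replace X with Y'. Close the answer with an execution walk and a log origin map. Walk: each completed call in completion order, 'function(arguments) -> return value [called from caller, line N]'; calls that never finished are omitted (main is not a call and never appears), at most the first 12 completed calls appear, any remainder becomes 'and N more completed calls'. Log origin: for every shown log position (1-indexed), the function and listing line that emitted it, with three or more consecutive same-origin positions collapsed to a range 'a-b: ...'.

Answer: the defect is in main at line 30.
Core observation: The earliest visible damage is log position 2 — 'settle_round start: n=4 cutoff=9' rather than the intended 'settle_round start: n=4 cutoff=8'.
Crash: shape_report, line 10, TypeError.
Call chain: main -> settle_round([11, 3, 8, 4], 9) (called at line 32) -> shape_report([11, 3, 8, 4], 9) (called at line 24).
First divergence: position 2 — shown 'settle_round start: n=4 cutoff=9', intended 'settle_round start: n=4 cutoff=8'.
Intended log window:
  1: run begins with 4 entries
  2: settle_round start: n=4 cutoff=8
  3: enter derive_floor: 4 items against 8
Execution walk:
  derive_floor([11, 3, 8, 4], 9) -> None  [called from shape_report, line 8]
Origin of each log line:
  1 — main, line 31
  2 — settle_round, line 23
  3 — derive_floor, line 2
  4 — shape_report, line 9
A correct fix: line 30: replace `9` with `8`.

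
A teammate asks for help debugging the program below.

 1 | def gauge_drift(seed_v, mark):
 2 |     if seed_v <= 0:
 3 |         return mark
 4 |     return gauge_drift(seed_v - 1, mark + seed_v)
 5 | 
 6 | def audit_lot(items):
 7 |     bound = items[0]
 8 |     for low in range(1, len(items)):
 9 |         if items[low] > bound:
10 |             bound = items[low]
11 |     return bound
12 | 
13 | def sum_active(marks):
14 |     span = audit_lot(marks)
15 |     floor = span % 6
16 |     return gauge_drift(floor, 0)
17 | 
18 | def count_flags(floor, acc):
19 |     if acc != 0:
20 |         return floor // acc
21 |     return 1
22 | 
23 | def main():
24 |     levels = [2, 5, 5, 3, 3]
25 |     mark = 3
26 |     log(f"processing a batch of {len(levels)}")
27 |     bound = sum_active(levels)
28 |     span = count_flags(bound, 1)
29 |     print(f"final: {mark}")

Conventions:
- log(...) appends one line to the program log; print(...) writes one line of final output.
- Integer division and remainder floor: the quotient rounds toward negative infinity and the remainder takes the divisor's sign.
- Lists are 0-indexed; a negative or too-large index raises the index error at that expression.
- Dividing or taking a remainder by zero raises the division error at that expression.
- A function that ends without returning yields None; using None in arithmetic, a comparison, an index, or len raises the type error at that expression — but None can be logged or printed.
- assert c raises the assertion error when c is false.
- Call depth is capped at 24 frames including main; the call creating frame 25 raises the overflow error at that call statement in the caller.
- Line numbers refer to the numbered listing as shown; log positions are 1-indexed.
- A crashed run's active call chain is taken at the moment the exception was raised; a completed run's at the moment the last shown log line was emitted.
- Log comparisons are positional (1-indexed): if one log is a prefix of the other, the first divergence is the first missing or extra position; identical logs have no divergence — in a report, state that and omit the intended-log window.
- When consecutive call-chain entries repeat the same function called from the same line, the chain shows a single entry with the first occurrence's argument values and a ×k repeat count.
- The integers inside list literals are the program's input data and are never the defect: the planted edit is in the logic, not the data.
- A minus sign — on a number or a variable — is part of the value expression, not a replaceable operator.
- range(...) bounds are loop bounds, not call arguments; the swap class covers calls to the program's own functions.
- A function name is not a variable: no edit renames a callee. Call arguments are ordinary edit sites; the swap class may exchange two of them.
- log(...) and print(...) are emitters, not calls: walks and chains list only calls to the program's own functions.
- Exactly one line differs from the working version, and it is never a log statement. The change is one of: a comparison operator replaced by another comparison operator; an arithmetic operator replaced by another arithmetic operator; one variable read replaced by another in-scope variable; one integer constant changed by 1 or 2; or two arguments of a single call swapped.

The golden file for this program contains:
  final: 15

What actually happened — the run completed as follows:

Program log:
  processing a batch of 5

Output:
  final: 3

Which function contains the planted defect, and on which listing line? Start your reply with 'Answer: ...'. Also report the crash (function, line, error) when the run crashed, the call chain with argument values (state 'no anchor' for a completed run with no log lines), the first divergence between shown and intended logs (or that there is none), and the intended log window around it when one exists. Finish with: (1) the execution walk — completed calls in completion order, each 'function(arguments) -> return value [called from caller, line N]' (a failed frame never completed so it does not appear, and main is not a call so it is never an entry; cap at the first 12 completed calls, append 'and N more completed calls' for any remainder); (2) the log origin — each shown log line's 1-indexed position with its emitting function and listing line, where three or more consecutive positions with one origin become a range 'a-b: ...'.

Answer: the defect is in main at line 29.
Core observation: Nothing in the log betrays the bug — only the output does.
Call chain: main.
First divergence: none — the logs agree in full.
Execution walk:
  audit_lot([2, 5, 5, 3, 3]) -> 5  [called from sum_active, line 14]
  gauge_drift(0, 15) -> 15  [called from gauge_drift, line 4]
  gauge_drift(1, 14) -> 15  [called from gauge_drift, line 4]
  gauge_drift(2, 12) -> 15  [called from gauge_drift, line 4]
  gauge_drift(3, 9) -> 15  [called from gauge_drift, line 4]
  gauge_drift(4, 5) -> 15  [called from gauge_drift, line 4]
  gauge_drift(5, 0) -> 15  [called from sum_active, line 16]
  sum_active([2, 5, 5, 3, 3]) -> 15  [called from main, line 27]
  count_flags(15, 1) -> 15  [called from main, line 28]
Log line origins:
  1: emitted by main (line 26)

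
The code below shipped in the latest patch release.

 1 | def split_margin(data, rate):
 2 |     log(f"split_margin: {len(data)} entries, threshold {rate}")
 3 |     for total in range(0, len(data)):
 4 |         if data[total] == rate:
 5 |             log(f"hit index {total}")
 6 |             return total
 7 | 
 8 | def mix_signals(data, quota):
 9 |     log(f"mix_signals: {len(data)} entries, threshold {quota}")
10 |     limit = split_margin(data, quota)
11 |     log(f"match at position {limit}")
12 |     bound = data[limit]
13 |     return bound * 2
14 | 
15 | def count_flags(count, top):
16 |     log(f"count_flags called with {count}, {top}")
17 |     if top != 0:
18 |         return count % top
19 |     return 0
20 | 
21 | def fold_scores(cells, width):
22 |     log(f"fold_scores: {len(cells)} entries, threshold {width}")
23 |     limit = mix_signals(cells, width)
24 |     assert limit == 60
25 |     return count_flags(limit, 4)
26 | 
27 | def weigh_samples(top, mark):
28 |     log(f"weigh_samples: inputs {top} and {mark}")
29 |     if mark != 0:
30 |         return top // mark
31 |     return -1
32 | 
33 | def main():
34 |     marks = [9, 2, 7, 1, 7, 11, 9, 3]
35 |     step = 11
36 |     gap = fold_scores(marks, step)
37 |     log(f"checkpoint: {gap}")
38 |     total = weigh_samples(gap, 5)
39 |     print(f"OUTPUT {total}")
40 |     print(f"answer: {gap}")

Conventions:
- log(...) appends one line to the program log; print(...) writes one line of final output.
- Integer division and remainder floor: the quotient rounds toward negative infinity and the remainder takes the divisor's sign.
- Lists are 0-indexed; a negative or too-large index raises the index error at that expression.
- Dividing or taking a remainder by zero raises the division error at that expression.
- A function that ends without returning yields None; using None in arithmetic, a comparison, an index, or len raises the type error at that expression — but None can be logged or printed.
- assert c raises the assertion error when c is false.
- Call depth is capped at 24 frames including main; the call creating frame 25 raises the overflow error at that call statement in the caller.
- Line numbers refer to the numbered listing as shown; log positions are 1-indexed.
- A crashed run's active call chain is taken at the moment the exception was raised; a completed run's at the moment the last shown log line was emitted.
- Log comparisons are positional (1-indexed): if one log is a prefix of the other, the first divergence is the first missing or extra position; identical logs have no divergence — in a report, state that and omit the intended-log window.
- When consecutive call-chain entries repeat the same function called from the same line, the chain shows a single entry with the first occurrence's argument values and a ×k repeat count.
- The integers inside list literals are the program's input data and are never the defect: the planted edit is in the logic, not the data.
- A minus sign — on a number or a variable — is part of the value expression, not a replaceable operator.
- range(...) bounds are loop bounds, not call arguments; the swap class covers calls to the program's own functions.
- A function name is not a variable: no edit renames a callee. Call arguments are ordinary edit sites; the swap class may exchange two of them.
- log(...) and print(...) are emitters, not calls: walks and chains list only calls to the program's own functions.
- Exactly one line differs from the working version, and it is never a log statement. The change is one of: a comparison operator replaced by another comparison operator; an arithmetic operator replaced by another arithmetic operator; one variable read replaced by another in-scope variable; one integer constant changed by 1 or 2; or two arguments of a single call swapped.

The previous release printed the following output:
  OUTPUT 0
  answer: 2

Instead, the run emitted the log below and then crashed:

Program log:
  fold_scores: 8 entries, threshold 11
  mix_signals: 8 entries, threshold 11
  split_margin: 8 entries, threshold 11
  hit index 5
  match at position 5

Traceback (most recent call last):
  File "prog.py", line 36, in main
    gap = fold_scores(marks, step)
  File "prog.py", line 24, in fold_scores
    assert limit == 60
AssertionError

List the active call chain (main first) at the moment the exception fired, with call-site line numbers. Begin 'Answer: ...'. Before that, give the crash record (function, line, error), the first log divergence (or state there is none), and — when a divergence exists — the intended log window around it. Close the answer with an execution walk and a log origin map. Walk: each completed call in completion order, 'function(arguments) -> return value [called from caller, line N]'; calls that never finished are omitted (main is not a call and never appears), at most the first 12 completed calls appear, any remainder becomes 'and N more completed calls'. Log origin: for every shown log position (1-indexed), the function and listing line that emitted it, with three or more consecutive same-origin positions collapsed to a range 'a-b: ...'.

Answer: main -> fold_scores (called at line 36).
Core observation: Only 5 log lines were emitted before the run died; the intended continuation was 'count_flags called with 22, 4'.
Crash: fold_scores, line 24, AssertionError.
First divergence: position 6; the shown log stops at 5 lines while the working version next logs 'count_flags called with 22, 4'.
Intended log window:
  4: hit index 5
  5: match at position 5
  6: count_flags called with 22, 4
  7: checkpoint: 2
Execution walk:
  split_margin([9, 2, 7, 1, 7, 11, 9, 3], 11) -> 5  [called from mix_signals, line 10]
  mix_signals([9, 2, 7, 1, 7, 11, 9, 3], 11) -> 22  [called from fold_scores, line 23]
Log line origins:
  1: logged in fold_scores at line 22
  2: logged in mix_signals at line 9
  3: logged in split_margin at line 2
  4: logged in split_margin at line 5
  5: logged in mix_signals at line 11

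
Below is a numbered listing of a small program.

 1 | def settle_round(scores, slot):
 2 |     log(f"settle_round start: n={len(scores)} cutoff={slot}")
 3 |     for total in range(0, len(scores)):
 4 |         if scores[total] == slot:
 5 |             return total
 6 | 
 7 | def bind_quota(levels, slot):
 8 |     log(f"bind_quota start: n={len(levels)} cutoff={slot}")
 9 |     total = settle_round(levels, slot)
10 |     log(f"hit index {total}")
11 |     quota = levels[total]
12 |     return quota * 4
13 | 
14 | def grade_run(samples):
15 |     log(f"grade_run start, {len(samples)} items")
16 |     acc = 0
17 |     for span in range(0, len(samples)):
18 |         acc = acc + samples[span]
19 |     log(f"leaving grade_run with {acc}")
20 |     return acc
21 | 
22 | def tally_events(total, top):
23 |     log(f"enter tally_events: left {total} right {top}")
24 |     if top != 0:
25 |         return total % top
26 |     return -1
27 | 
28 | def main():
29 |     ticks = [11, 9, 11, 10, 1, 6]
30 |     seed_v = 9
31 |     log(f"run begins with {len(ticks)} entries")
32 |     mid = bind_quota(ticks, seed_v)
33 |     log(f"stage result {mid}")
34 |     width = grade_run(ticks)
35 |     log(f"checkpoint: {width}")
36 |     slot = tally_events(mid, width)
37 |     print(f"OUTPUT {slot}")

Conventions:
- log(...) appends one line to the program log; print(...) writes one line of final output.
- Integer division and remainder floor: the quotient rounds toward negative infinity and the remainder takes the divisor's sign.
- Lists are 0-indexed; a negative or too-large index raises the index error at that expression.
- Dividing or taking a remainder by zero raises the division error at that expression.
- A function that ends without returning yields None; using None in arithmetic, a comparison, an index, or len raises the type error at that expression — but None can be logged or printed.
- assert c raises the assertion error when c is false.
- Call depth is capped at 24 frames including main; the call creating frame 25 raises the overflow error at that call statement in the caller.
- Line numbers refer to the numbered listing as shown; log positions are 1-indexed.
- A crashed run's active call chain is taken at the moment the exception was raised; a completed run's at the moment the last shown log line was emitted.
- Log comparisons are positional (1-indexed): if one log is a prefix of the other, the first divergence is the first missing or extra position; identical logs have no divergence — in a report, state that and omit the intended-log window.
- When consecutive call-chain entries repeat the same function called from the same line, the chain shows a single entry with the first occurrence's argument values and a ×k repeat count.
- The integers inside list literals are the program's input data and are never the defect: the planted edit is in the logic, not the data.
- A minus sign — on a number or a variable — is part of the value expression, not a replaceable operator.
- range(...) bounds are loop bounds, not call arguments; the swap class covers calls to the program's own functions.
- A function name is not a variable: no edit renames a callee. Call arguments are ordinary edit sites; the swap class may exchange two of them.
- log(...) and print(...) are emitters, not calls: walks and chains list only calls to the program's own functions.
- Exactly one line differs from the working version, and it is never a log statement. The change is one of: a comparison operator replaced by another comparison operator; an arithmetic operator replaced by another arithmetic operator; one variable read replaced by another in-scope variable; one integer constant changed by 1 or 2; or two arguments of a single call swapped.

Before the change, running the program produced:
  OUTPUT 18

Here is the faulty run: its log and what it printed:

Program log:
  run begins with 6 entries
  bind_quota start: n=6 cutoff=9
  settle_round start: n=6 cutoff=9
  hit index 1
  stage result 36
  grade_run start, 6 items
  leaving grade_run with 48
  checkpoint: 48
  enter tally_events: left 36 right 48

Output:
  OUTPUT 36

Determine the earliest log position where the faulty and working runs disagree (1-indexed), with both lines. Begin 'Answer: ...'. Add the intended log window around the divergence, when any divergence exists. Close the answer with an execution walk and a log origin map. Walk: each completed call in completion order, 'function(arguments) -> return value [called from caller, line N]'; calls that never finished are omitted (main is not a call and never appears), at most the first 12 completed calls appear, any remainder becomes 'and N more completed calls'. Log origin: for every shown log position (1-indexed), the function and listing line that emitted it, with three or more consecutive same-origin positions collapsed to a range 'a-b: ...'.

Answer: at position 5 the run shows 'stage result 36' where the working version logs 'stage result 18'.
Intended log window:
  3: settle_round start: n=6 cutoff=9
  4: hit index 1
  5: stage result 18
  6: grade_run start, 6 items
Execution walk:
  settle_round([11, 9, 11, 10, 1, 6], 9) -> 1  [called from bind_quota, line 9]
  bind_quota([11, 9, 11, 10, 1, 6], 9) -> 36  [called from main, line 32]
  grade_run([11, 9, 11, 10, 1, 6]) -> 48  [called from main, line 34]
  tally_events(36, 48) -> 36  [called from main, line 36]
Log origin:
  1 — main, line 31
  2 — bind_quota, line 8
  3 — settle_round, line 2
  4 — bind_quota, line 10
  5 — main, line 33
  6 — grade_run, line 15
  7 — grade_run, line 19
  8 — main, line 35
  9 — tally_events, line 23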